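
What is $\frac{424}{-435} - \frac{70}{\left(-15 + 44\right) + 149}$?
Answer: $- \frac{52961}{38715} \approx -1.368$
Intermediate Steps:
$\frac{424}{-435} - \frac{70}{\left(-15 + 44\right) + 149} = 424 \left(- \frac{1}{435}\right) - \frac{70}{29 + 149} = - \frac{424}{435} - \frac{70}{178} = - \frac{424}{435} - \frac{35}{89} = - \frac{52961}{38715}$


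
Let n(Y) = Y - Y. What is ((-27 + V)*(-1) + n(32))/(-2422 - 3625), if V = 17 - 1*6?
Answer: -16/6047 ≈ -0.0026459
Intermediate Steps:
V = 11 (V = 17 - 6 = 11)
n(Y) = 0
((-27 + V)*(-1) + n(32))/(-2422 - 3625) = ((-27 + 11)*(-1) + 0)/(-2422 - 3625) = (-16*(-1) + 0)/(-6047) = (16 + 0)*(-1/6047) = 16*(-1/6047) = -16/6047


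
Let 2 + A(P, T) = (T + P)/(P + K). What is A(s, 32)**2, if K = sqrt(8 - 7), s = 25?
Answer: 25/676 ≈ 0.036982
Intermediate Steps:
K = 1 (K = sqrt(1) = 1)
A(P, T) = -2 + (P + T)/(1 + P) (A(P, T) = -2 + (T + P)/(P + 1) = -2 + (P + T)/(1 + P))
A(s, 32)**2 = ((-2 + 32 - 1*25)/(1 + 25))**2 = ((-2 + 32 - 25)/26)**2 = ((1/26)*5)**2 = (5/26)**2 = 25/676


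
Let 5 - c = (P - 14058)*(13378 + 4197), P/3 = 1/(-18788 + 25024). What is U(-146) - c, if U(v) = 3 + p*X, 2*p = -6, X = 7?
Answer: -1540724557303/6236 ≈ -2.4707e+8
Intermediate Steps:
p = -3 (p = (½)*(-6) = -3)
U(v) = -18 (U(v) = 3 - 3*7 = 3 - 21 = -18)
P = 3/6236 (P = 3/(-18788 + 25024) = 3/6236 ≈ 0.00048108)
c = 1540724445055/6236 (c = 5 - (3/6236 - 14058)*(13378 + 4197) = 5 - (-87665685)*17575/6236 = 5 - 1*(-1540724413875/6236) = 5 + 1540724413875/6236 = 1540724445055/6236 ≈ 2.4707e+8)
U(-146) - c = -18 - 1*1540724445055/6236 = -18 - 1540724445055/6236 = -1540724557303/6236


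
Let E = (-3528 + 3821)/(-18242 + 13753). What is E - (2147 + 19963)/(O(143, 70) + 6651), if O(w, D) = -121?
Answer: -10116508/2931317 ≈ -3.4512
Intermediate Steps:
E = -293/4489 (E = 293/(-4489) = 293*(-1/4489) = -293/4489 ≈ -0.065271)
E - (2147 + 19963)/(O(143, 70) + 6651) = -293/4489 - (2147 + 19963)/(-121 + 6651) = -293/4489 - 22110/6530 = -293/4489 - 1*2211/653 = -293/4489 - 2211/653 = -10116508/2931317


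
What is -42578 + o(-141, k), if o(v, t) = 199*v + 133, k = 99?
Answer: -70504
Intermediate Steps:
o(v, t) = 133 + 199*v
-42578 + o(-141, k) = -42578 + (133 + 199*(-141)) = -42578 + (133 - 28059) = -42578 - 27926 = -70504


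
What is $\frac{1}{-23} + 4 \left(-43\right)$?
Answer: $- \frac{3957}{23} \approx -172.04$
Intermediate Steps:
$\frac{1}{-23} + 4 \left(-43\right) = - \frac{1}{23} - 172 = - \frac{3957}{23}$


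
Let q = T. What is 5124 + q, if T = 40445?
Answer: 45569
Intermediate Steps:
q = 40445
5124 + q = 5124 + 40445 = 45569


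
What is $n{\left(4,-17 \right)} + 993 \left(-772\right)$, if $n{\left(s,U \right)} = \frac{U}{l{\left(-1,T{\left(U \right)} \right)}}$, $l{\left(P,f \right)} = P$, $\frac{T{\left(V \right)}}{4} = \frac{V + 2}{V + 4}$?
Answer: $-766579$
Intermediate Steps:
$T{\left(V \right)} = \frac{4 \left(2 + V\right)}{4 + V}$ ($T{\left(V \right)} = 4 \frac{V + 2}{V + 4} = 4 \frac{2 + V}{4 + V} = \frac{4 \left(2 + V\right)}{4 + V}$)
$n{\left(s,U \right)} = - U$ ($n{\left(s,U \right)} = \frac{U}{-1} = U \left(-1\right) = - U$)
$n{\left(4,-17 \right)} + 993 \left(-772\right) = \left(-1\right) \left(-17\right) + 993 \left(-772\right) = 17 - 766596 = -766579$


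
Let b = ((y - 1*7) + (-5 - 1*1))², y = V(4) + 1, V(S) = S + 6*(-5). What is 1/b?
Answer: 1/1444 ≈ 0.00069252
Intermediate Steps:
V(S) = -30 + S (V(S) = S - 30 = -30 + S)
y = -25 (y = (-30 + 4) + 1 = -26 + 1 = -25)
b = 1444 (b = ((-25 - 1*7) + (-5 - 1*1))² = ((-25 - 7) + (-5 - 1))² = (-32 - 6)² = (-38)² = 1444)
1/b = 1/1444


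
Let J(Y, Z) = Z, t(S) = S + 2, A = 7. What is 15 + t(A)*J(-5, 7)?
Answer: 78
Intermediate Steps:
t(S) = 2 + S
15 + t(A)*J(-5, 7) = 15 + (2 + 7)*7 = 15 + 9*7 = 15 + 63 = 78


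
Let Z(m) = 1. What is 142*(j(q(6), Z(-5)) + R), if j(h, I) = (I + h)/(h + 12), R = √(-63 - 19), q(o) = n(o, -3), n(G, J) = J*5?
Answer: 1988/3 + 142*I*√82 ≈ 662.67 + 1285.9*I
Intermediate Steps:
n(G, J) = 5*J
q(o) = -15 (q(o) = 5*(-3) = -15)
R = I*√82 (R = √(-82) = I*√82 ≈ 9.0554*I)
j(h, I) = (I + h)/(12 + h)
142*(j(q(6), Z(-5)) + R) = 142*((1 - 15)/(12 - 15) + I*√82) = 142*(-14/(-3) + I*√82) = 142*(-⅓*(-14) + I*√82) = 142*(14/3 + I*√82) = 1988/3 + 142*I*√82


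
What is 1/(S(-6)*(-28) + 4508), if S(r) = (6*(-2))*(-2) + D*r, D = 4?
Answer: 1/4508 ≈ 0.00022183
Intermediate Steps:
S(r) = 24 + 4*r (S(r) = (6*(-2))*(-2) + 4*r = -12*(-2) + 4*r = 24 + 4*r)
1/(S(-6)*(-28) + 4508) = 1/((24 + 4*(-6))*(-28) + 4508) = 1/((24 - 24)*(-28) + 4508) = 1/(0*(-28) + 4508) = 1/(0 + 4508) = 1/4508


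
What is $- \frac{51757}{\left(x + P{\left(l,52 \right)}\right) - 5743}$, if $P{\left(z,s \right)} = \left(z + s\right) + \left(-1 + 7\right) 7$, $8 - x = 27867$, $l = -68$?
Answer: $\frac{51757}{33576} \approx 1.5415$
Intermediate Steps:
$x = -27859$ ($x = 8 - 27867 = -27859$)
$P{\left(z,s \right)} = 42 + s + z$ ($P{\left(z,s \right)} = \left(s + z\right) + 6 \cdot 7 = \left(s + z\right) + 42 = 42 + s + z$)
$- \frac{51757}{\left(x + P{\left(l,52 \right)}\right) - 5743} = - \frac{51757}{\left(-27859 + \left(42 + 52 - 68\right)\right) - 5743} = - \frac{51757}{\left(-27859 + 26\right) - 5743} = - \frac{51757}{-27833 - 5743} = - \frac{51757}{-33576} = \left(-51757\right) \left(- \frac{1}{33576}\right) = \frac{51757}{33576}$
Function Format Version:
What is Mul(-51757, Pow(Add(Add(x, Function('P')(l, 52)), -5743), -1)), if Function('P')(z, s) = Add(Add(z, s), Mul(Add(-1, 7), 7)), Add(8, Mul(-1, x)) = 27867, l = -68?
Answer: Rational(51757, 33576) ≈ 1.5415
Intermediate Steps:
x = -27859 (x = Add(8, Mul(-1, 27867)) = Add(8, -27867) = -27859)
Function('P')(z, s) = Add(42, s, z) (Function('P')(z, s) = Add(Add(s, z), Mul(6, 7)) = Add(Add(s, z), 42) = Add(42, s, z))
Mul(-51757, Pow(Add(Add(x, Function('P')(l, 52)), -5743), -1)) = Mul(-51757, Pow(Add(Add(-27859, Add(42, 52, -68)), -5743), -1)) = Mul(-51757, Pow(Add(Add(-27859, 26), -5743), -1)) = Mul(-51757, Pow(Add(-27833, -5743), -1)) = Mul(-51757, Pow(-33576, -1)) = Mul(-51757, Rational(-1, 33576)) = Rational(51757, 33576)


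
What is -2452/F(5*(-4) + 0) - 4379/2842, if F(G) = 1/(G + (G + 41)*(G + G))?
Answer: 206654409/98 ≈ 2.1087e+6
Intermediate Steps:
F(G) = 1/(G + 2*G*(41 + G)) (F(G) = 1/(G + (41 + G)*(2*G)) = 1/(G + 2*G*(41 + G)))
-2452/F(5*(-4) + 0) - 4379/2842 = -2452*(83 + 2*(5*(-4) + 0))*(5*(-4) + 0) - 4379/2842 = -2452*(-20 + 0)*(83 + 2*(-20 + 0)) - 4379*1/2842 = -2452/(1/((-20)*(83 + 2*(-20)))) - 151/98 = -2452/((-1/(20*(83 - 40)))) - 151/98 = -2452/((-1/20/43)) - 151/98 = -2452/((-1/20*1/43)) - 151/98 = -2452/(-1/860) - 151/98 = -2452*(-860) - 151/98 = 2108720 - 151/98 = 206654409/98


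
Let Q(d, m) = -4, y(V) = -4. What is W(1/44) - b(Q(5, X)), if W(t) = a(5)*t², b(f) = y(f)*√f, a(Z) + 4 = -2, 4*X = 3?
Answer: -3/968 + 8*I ≈ -0.0030992 + 8.0*I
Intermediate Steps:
X = ¾ (X = (¼)*3 = ¾ ≈ 0.75000)
a(Z) = -6 (a(Z) = -4 - 2 = -6)
b(f) = -4*√f
W(t) = -6*t²
W(1/44) - b(Q(5, X)) = -6*(1/44)² - (-4)*√(-4) = -6*(1/44)² - (-4)*2*I = -6*1/1936 - (-8)*I = -3/968 + 8*I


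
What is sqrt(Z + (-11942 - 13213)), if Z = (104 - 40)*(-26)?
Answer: I*sqrt(26819) ≈ 163.77*I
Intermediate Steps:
Z = -1664 (Z = 64*(-26) = -1664)
sqrt(Z + (-11942 - 13213)) = sqrt(-1664 + (-11942 - 13213)) = sqrt(-1664 - 25155) = sqrt(-26819) = I*sqrt(26819)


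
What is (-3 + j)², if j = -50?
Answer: 2809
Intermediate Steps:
(-3 + j)² = (-3 - 50)² = (-53)² = 2809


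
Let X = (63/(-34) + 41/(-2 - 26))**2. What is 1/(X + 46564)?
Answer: 226576/10552778105 ≈ 2.1471e-5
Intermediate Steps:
X = 2493241/226576 (X = (63*(-1/34) + 41/(-28))**2 = (-63/34 + 41*(-1/28))**2 = (-63/34 - 41/28)**2 = (-1579/476)**2 = 2493241/226576 ≈ 11.004)
1/(X + 46564) = 1/(2493241/226576 + 46564) = 1/(10552778105/226576) = 226576/10552778105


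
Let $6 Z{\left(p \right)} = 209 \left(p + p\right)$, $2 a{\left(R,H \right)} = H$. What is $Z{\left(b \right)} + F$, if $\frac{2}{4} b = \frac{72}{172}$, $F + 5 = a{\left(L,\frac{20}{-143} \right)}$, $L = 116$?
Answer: $\frac{327469}{6149} \approx 53.256$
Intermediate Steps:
$a{\left(R,H \right)} = \frac{H}{2}$
$F = - \frac{725}{143}$ ($F = -5 + \frac{20 \frac{1}{-143}}{2} = -5 + \frac{20 \left(- \frac{1}{143}\right)}{2} = -5 + \frac{1}{2} \left(- \frac{20}{143}\right) = -5 - \frac{10}{143} = - \frac{725}{143} \approx -5.0699$)
$b = \frac{36}{43}$ ($b = 2 \cdot \frac{72}{172} = 2 \cdot 72 \cdot \frac{1}{172} = 2 \cdot \frac{18}{43} = \frac{36}{43} \approx 0.83721$)
$Z{\left(p \right)} = \frac{209 p}{3}$ ($Z{\left(p \right)} = \frac{209 \left(p + p\right)}{6} = \frac{209 \cdot 2 p}{6} = \frac{418 p}{6} = \frac{209 p}{3}$)
$Z{\left(b \right)} + F = \frac{209}{3} \cdot \frac{36}{43} - \frac{725}{143} = \frac{2508}{43} - \frac{725}{143} = \frac{327469}{6149}$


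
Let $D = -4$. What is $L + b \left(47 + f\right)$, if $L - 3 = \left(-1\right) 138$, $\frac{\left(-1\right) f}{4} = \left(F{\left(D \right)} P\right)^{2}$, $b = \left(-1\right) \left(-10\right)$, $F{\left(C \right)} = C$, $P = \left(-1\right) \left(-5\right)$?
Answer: $-15665$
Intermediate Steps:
$P = 5$
$b = 10$
$f = -1600$ ($f = - 4 \left(\left(-4\right) 5\right)^{2} = - 4 \left(-20\right)^{2} = \left(-4\right) 400 = -1600$)
$L = -135$ ($L = 3 - 138 = -135$)
$L + b \left(47 + f\right) = -135 + 10 \left(47 - 1600\right) = -135 + 10 \left(-1553\right) = -135 - 15530 = -15665$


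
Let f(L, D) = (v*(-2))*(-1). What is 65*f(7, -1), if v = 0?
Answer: 0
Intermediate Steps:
f(L, D) = 0 (f(L, D) = (0*(-2))*(-1) = 0*(-1) = 0)
65*f(7, -1) = 65*0 = 0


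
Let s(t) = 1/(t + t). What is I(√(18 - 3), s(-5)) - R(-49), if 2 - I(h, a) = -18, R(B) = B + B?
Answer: 118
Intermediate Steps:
s(t) = 1/(2*t)
R(B) = 2*B
I(h, a) = 20 (I(h, a) = 2 - 1*(-18) = 2 + 18 = 20)
I(√(18 - 3), s(-5)) - R(-49) = 20 - 2*(-49) = 20 - 1*(-98) = 20 + 98 = 118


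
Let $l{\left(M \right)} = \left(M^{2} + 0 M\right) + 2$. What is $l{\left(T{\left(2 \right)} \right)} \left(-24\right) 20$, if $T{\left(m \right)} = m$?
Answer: $-2880$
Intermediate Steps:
$l{\left(M \right)} = 2 + M^{2}$ ($l{\left(M \right)} = \left(M^{2} + 0\right) + 2 = M^{2} + 2 = 2 + M^{2}$)
$l{\left(T{\left(2 \right)} \right)} \left(-24\right) 20 = \left(2 + 2^{2}\right) \left(-24\right) 20 = \left(2 + 4\right) \left(-24\right) 20 = 6 \left(-24\right) 20 = \left(-144\right) 20 = -2880$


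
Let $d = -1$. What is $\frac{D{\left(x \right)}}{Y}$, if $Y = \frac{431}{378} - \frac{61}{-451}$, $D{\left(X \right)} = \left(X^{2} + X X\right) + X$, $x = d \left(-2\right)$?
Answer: $\frac{1704780}{217439} \approx 7.8403$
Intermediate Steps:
$x = 2$ ($x = \left(-1\right) \left(-2\right) = 2$)
$D{\left(X \right)} = X + 2 X^{2}$ ($D{\left(X \right)} = \left(X^{2} + X^{2}\right) + X = 2 X^{2} + X = X + 2 X^{2}$)
$Y = \frac{217439}{170478}$ ($Y = 431 \cdot \frac{1}{378} - - \frac{61}{451} = \frac{431}{378} + \frac{61}{451} = \frac{217439}{170478} \approx 1.2755$)
$\frac{D{\left(x \right)}}{Y} = \frac{2 \left(1 + 2 \cdot 2\right)}{\frac{217439}{170478}} = 2 \left(1 + 4\right) \frac{170478}{217439} = 2 \cdot 5 \cdot \frac{170478}{217439} = 10 \cdot \frac{170478}{217439} = \frac{1704780}{217439}$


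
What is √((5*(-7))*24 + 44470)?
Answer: √43630 ≈ 208.88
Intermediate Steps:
√((5*(-7))*24 + 44470) = √(-35*24 + 44470) = √(-840 + 44470) = √43630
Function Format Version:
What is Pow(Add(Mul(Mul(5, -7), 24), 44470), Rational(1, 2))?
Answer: Pow(43630, Rational(1, 2)) ≈ 208.88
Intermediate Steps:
Pow(Add(Mul(Mul(5, -7), 24), 44470), Rational(1, 2)) = Pow(Add(Mul(-35, 24), 44470), Rational(1, 2)) = Pow(Add(-840, 44470), Rational(1, 2)) = Pow(43630, Rational(1, 2))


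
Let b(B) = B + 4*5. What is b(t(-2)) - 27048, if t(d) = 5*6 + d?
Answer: -27000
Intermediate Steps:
t(d) = 30 + d
b(B) = 20 + B (b(B) = B + 20 = 20 + B)
b(t(-2)) - 27048 = (20 + (30 - 2)) - 27048 = (20 + 28) - 27048 = 48 - 27048 = -27000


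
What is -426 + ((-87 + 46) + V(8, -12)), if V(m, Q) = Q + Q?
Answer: -491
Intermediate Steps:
V(m, Q) = 2*Q
-426 + ((-87 + 46) + V(8, -12)) = -426 + ((-87 + 46) + 2*(-12)) = -426 + (-41 - 24) = -426 - 65 = -491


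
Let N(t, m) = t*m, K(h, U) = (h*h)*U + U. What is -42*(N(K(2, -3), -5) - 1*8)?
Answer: -2814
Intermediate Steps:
K(h, U) = U + U*h**2 (K(h, U) = h**2*U + U = U*h**2 + U = U + U*h**2)
N(t, m) = m*t
-42*(N(K(2, -3), -5) - 1*8) = -42*(-(-15)*(1 + 2**2) - 1*8) = -42*(-(-15)*(1 + 4) - 8) = -42*(-(-15)*5 - 8) = -42*(-5*(-15) - 8) = -42*(75 - 8) = -42*67 = -2814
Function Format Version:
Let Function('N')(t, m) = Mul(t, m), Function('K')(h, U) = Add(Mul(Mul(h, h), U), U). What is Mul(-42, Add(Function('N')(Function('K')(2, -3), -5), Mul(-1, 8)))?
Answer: -2814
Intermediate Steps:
Function('K')(h, U) = Add(U, Mul(U, Pow(h, 2))) (Function('K')(h, U) = Add(Mul(Pow(h, 2), U), U) = Add(Mul(U, Pow(h, 2)), U) = Add(U, Mul(U, Pow(h, 2))))
Function('N')(t, m) = Mul(m, t)
Mul(-42, Add(Function('N')(Function('K')(2, -3), -5), Mul(-1, 8))) = Mul(-42, Add(Mul(-5, Mul(-3, Add(1, Pow(2, 2)))), Mul(-1, 8))) = Mul(-42, Add(Mul(-5, Mul(-3, Add(1, 4))), -8)) = Mul(-42, Add(Mul(-5, Mul(-3, 5)), -8)) = Mul(-42, Add(Mul(-5, -15), -8)) = Mul(-42, Add(75, -8)) = Mul(-42, 67) = -2814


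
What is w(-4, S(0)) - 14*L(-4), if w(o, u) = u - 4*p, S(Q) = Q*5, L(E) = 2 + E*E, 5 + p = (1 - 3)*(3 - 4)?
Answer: -240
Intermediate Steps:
p = -3 (p = -5 + (1 - 3)*(3 - 4) = -5 - 2*(-1) = -5 + 2 = -3)
L(E) = 2 + E²
S(Q) = 5*Q
w(o, u) = 12 + u (w(o, u) = u - 4*(-3) = u + 12 = 12 + u)
w(-4, S(0)) - 14*L(-4) = (12 + 5*0) - 14*(2 + (-4)²) = (12 + 0) - 14*(2 + 16) = 12 - 14*18 = 12 - 252 = -240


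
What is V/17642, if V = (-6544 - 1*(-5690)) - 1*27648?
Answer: -14251/8821 ≈ -1.6156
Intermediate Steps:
V = -28502 (V = (-6544 + 5690) - 27648 = -854 - 27648 = -28502)
V/17642 = -28502/17642 = -28502*1/17642 = -14251/8821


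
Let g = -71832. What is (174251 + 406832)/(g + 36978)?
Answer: -581083/34854 ≈ -16.672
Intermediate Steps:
(174251 + 406832)/(g + 36978) = (174251 + 406832)/(-71832 + 36978) = 581083/(-34854) = 581083*(-1/34854) = -581083/34854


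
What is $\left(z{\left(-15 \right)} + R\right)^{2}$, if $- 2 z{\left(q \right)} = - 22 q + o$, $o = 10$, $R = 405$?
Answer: $55225$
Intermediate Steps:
$z{\left(q \right)} = -5 + 11 q$ ($z{\left(q \right)} = - \frac{- 22 q + 10}{2} = - \frac{10 - 22 q}{2} = -5 + 11 q$)
$\left(z{\left(-15 \right)} + R\right)^{2} = \left(\left(-5 + 11 \left(-15\right)\right) + 405\right)^{2} = \left(\left(-5 - 165\right) + 405\right)^{2} = \left(-170 + 405\right)^{2} = 235^{2} = 55225$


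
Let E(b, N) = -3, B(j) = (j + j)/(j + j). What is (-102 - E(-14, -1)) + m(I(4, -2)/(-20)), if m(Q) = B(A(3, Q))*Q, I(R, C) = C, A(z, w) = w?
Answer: -989/10 ≈ -98.900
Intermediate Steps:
B(j) = 1 (B(j) = (2*j)/((2*j)) = (2*j)*(1/(2*j)) = 1)
m(Q) = Q (m(Q) = 1*Q = Q)
(-102 - E(-14, -1)) + m(I(4, -2)/(-20)) = (-102 - 1*(-3)) - 2/(-20) = (-102 + 3) - 2*(-1/20) = -99 + ⅒ = -989/10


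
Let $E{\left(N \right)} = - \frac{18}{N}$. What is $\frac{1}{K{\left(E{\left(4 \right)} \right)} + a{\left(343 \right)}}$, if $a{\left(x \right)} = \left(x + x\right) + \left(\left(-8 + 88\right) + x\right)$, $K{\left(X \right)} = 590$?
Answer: $\frac{1}{1699} \approx 0.00058858$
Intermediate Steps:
$a{\left(x \right)} = 80 + 3 x$ ($a{\left(x \right)} = 2 x + \left(80 + x\right) = 80 + 3 x$)
$\frac{1}{K{\left(E{\left(4 \right)} \right)} + a{\left(343 \right)}} = \frac{1}{590 + \left(80 + 3 \cdot 343\right)} = \frac{1}{590 + \left(80 + 1029\right)} = \frac{1}{590 + 1109} = \frac{1}{1699}$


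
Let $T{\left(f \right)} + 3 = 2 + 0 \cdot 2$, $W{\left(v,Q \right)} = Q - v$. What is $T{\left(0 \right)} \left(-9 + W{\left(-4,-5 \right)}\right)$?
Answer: $10$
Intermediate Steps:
$T{\left(f \right)} = -1$ ($T{\left(f \right)} = -3 + \left(2 + 0 \cdot 2\right) = -3 + \left(2 + 0\right) = -3 + 2 = -1$)
$T{\left(0 \right)} \left(-9 + W{\left(-4,-5 \right)}\right) = - (-9 - 1) = \left(-1\right) \left(-10\right) = 10$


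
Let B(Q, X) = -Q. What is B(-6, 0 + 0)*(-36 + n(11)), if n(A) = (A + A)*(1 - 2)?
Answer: -348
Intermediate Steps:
n(A) = -2*A (n(A) = (2*A)*(-1) = -2*A)
B(-6, 0 + 0)*(-36 + n(11)) = (-1*(-6))*(-36 - 2*11) = 6*(-36 - 22) = 6*(-58) = -348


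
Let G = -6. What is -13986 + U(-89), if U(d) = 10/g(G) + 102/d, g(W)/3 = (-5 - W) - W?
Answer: -26141086/1869 ≈ -13987.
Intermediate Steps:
g(W) = -15 - 6*W (g(W) = 3*((-5 - W) - W) = 3*(-5 - 2*W) = -15 - 6*W)
U(d) = 10/21 + 102/d (U(d) = 10/(-15 - 6*(-6)) + 102/d = 10/(-15 + 36) + 102/d = 10/21 + 102/d)
-13986 + U(-89) = -13986 + (10/21 + 102/(-89)) = -13986 + (10/21 + 102*(-1/89)) = -13986 + (10/21 - 102/89) = -13986 - 1252/1869 = -26141086/1869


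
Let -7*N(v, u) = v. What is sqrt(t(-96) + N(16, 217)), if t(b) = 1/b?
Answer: I*sqrt(64806)/168 ≈ 1.5153*I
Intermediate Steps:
N(v, u) = -v/7
sqrt(t(-96) + N(16, 217)) = sqrt(1/(-96) - 1/7*16) = sqrt(-1/96 - 16/7) = sqrt(-1543/672) = I*sqrt(64806)/168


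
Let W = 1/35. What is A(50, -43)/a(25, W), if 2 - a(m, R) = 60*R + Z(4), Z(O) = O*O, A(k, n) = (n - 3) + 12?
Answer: 119/55 ≈ 2.1636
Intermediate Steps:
A(k, n) = 9 + n (A(k, n) = (-3 + n) + 12 = 9 + n)
W = 1/35 ≈ 0.028571
Z(O) = O²
a(m, R) = -14 - 60*R (a(m, R) = 2 - (60*R + 4²) = 2 - (60*R + 16) = 2 - (16 + 60*R) = 2 + (-16 - 60*R) = -14 - 60*R)
A(50, -43)/a(25, W) = (9 - 43)/(-14 - 60*1/35) = -34/(-14 - 12/7) = -34/(-110/7) = -34*(-7/110) = 119/55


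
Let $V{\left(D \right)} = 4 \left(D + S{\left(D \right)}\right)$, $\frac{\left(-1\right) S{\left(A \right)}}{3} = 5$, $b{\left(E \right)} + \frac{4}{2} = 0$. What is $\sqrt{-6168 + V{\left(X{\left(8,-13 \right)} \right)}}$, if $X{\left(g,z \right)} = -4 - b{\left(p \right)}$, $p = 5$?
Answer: $2 i \sqrt{1559} \approx 78.968 i$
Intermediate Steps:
$b{\left(E \right)} = -2$ ($b{\left(E \right)} = -2 + 0 = -2$)
$S{\left(A \right)} = -15$ ($S{\left(A \right)} = \left(-3\right) 5 = -15$)
$X{\left(g,z \right)} = -2$ ($X{\left(g,z \right)} = -4 - -2 = -4 + 2 = -2$)
$V{\left(D \right)} = -60 + 4 D$ ($V{\left(D \right)} = 4 \left(D - 15\right) = 4 \left(-15 + D\right) = -60 + 4 D$)
$\sqrt{-6168 + V{\left(X{\left(8,-13 \right)} \right)}} = \sqrt{-6168 + \left(-60 + 4 \left(-2\right)\right)} = \sqrt{-6168 - 68} = \sqrt{-6236} = 2 i \sqrt{1559}$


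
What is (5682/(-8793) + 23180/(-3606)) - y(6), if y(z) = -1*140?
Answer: 78050872/587177 ≈ 132.93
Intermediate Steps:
y(z) = -140
(5682/(-8793) + 23180/(-3606)) - y(6) = (5682/(-8793) + 23180/(-3606)) - 1*(-140) = (5682*(-1/8793) + 23180*(-1/3606)) + 140 = (-1894/2931 - 11590/1803) + 140 = -4153908/587177 + 140 = 78050872/587177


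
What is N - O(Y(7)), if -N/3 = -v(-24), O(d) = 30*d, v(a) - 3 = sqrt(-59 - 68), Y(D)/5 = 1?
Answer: -141 + 3*I*sqrt(127) ≈ -141.0 + 33.808*I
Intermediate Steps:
Y(D) = 5 (Y(D) = 5*1 = 5)
v(a) = 3 + I*sqrt(127) (v(a) = 3 + sqrt(-59 - 68) = 3 + sqrt(-127) = 3 + I*sqrt(127))
N = 9 + 3*I*sqrt(127) (N = -(-3)*(3 + I*sqrt(127)) = -3*(-3 - I*sqrt(127)) = 9 + 3*I*sqrt(127) ≈ 9.0 + 33.808*I)
N - O(Y(7)) = (9 + 3*I*sqrt(127)) - 30*5 = (9 + 3*I*sqrt(127)) - 1*150 = (9 + 3*I*sqrt(127)) - 150 = -141 + 3*I*sqrt(127)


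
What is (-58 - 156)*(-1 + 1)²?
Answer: 0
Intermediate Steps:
(-58 - 156)*(-1 + 1)² = -214*0² = -214*0 = 0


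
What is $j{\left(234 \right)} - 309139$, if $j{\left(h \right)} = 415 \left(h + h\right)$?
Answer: $-114919$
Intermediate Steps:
$j{\left(h \right)} = 830 h$ ($j{\left(h \right)} = 415 \cdot 2 h = 830 h$)
$j{\left(234 \right)} - 309139 = 830 \cdot 234 - 309139 = 194220 - 309139 = -114919$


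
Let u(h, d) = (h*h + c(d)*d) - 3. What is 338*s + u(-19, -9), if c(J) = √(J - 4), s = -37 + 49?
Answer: 4414 - 9*I*√13 ≈ 4414.0 - 32.45*I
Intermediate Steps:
s = 12
c(J) = √(-4 + J)
u(h, d) = -3 + h² + d*√(-4 + d) (u(h, d) = (h*h + √(-4 + d)*d) - 3 = (h² + d*√(-4 + d)) - 3 = -3 + h² + d*√(-4 + d))
338*s + u(-19, -9) = 338*12 + (-3 + (-19)² - 9*√(-4 - 9)) = 4056 + (-3 + 361 - 9*I*√13) = 4056 + (358 - 9*I*√13) = 4414 - 9*I*√13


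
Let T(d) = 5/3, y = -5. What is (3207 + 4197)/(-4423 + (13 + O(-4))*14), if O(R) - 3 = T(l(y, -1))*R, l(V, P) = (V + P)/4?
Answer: -22212/12877 ≈ -1.7249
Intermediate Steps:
l(V, P) = P/4 + V/4 (l(V, P) = (P + V)*(1/4) = P/4 + V/4)
T(d) = 5/3 (T(d) = 5*(1/3) = 5/3)
O(R) = 3 + 5*R/3
(3207 + 4197)/(-4423 + (13 + O(-4))*14) = (3207 + 4197)/(-4423 + (13 + (3 + (5/3)*(-4)))*14) = 7404/(-4423 + (13 + (3 - 20/3))*14) = 7404/(-4423 + (13 - 11/3)*14) = 7404/(-4423 + (28/3)*14) = 7404/(-4423 + 392/3) = 7404/(-12877/3) = 7404*(-3/12877) = -22212/12877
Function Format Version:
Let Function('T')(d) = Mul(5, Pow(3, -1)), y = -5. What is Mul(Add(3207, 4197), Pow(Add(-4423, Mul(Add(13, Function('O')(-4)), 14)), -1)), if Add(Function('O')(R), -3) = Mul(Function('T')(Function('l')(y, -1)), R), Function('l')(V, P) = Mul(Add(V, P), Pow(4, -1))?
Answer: Rational(-22212, 12877) ≈ -1.7249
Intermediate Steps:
Function('l')(V, P) = Add(Mul(Rational(1, 4), P), Mul(Rational(1, 4), V)) (Function('l')(V, P) = Mul(Add(P, V), Rational(1, 4)) = Add(Mul(Rational(1, 4), P), Mul(Rational(1, 4), V)))
Function('T')(d) = Rational(5, 3) (Function('T')(d) = Mul(5, Rational(1, 3)) = Rational(5, 3))
Function('O')(R) = Add(3, Mul(Rational(5, 3), R))
Mul(Add(3207, 4197), Pow(Add(-4423, Mul(Add(13, Function('O')(-4)), 14)), -1)) = Mul(Add(3207, 4197), Pow(Add(-4423, Mul(Add(13, Add(3, Mul(Rational(5, 3), -4))), 14)), -1)) = Mul(7404, Pow(Add(-4423, Mul(Add(13, Add(3, Rational(-20, 3))), 14)), -1)) = Mul(7404, Pow(Add(-4423, Mul(Add(13, Rational(-11, 3)), 14)), -1)) = Mul(7404, Pow(Add(-4423, Mul(Rational(28, 3), 14)), -1)) = Mul(7404, Pow(Add(-4423, Rational(392, 3)), -1)) = Mul(7404, Pow(Rational(-12877, 3), -1)) = Mul(7404, Rational(-3, 12877)) = Rational(-22212, 12877)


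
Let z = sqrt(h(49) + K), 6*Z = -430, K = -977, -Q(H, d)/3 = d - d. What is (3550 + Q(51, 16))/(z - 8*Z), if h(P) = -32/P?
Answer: 179516400/29078549 - 44730*I*sqrt(47905)/29078549 ≈ 6.1735 - 0.33668*I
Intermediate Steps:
Q(H, d) = 0 (Q(H, d) = -3*(d - d) = -3*0 = 0)
Z = -215/3 (Z = (1/6)*(-430) = -215/3 ≈ -71.667)
z = I*sqrt(47905)/7 (z = sqrt(-32/49 - 977) = sqrt(-47905/49) = I*sqrt(47905)/7 ≈ 31.267*I)
(3550 + Q(51, 16))/(z - 8*Z) = (3550 + 0)/(I*sqrt(47905)/7 - 8*(-215/3)) = 3550/(I*sqrt(47905)/7 + 1720/3) = 3550/(1720/3 + I*sqrt(47905)/7)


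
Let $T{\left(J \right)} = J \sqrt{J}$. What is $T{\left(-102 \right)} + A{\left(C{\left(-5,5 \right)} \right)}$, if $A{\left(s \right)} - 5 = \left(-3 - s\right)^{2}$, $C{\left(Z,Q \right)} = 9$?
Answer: $149 - 102 i \sqrt{102} \approx 149.0 - 1030.2 i$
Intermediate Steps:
$T{\left(J \right)} = J^{\frac{3}{2}}$
$A{\left(s \right)} = 5 + \left(-3 - s\right)^{2}$
$T{\left(-102 \right)} + A{\left(C{\left(-5,5 \right)} \right)} = \left(-102\right)^{\frac{3}{2}} + \left(5 + \left(3 + 9\right)^{2}\right) = - 102 i \sqrt{102} + \left(5 + 12^{2}\right) = - 102 i \sqrt{102} + \left(5 + 144\right) = - 102 i \sqrt{102} + 149 = 149 - 102 i \sqrt{102}$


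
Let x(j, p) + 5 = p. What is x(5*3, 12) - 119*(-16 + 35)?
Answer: -2254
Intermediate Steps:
x(j, p) = -5 + p
x(5*3, 12) - 119*(-16 + 35) = (-5 + 12) - 119*(-16 + 35) = 7 - 119*19 = 7 - 2261 = -2254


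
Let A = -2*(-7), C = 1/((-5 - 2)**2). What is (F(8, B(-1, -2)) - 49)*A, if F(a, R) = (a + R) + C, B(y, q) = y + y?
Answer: -4212/7 ≈ -601.71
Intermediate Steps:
C = 1/49 (C = 1/((-7)**2) = 1/49 ≈ 0.020408)
B(y, q) = 2*y
F(a, R) = 1/49 + R + a (F(a, R) = (a + R) + 1/49 = (R + a) + 1/49 = 1/49 + R + a)
A = 14
(F(8, B(-1, -2)) - 49)*A = ((1/49 + 2*(-1) + 8) - 49)*14 = ((1/49 - 2 + 8) - 49)*14 = (295/49 - 49)*14 = -2106/49*14 = -4212/7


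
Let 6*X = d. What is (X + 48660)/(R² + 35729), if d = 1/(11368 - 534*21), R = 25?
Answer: 44961841/33591096 ≈ 1.3385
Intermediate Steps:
d = 1/154 (d = 1/(11368 - 11214) = 1/154 ≈ 0.0064935)
X = 1/924 (X = (⅙)*(1/154) = 1/924 ≈ 0.0010823)
(X + 48660)/(R² + 35729) = (1/924 + 48660)/(25² + 35729) = 44961841/(924*(625 + 35729)) = (44961841/924)/36354 = (44961841/924)*(1/36354) = 44961841/33591096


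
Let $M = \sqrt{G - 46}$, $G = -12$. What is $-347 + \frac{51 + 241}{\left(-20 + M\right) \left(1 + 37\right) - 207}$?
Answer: $- \frac{353820191}{1018841} - \frac{11096 i \sqrt{58}}{1018841} \approx -347.28 - 0.082942 i$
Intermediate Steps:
$M = i \sqrt{58}$ ($M = \sqrt{-12 - 46} = \sqrt{-58} = i \sqrt{58} \approx 7.6158 i$)
$-347 + \frac{51 + 241}{\left(-20 + M\right) \left(1 + 37\right) - 207} = -347 + \frac{51 + 241}{\left(-20 + i \sqrt{58}\right) \left(1 + 37\right) - 207} = -347 + \frac{292}{\left(-20 + i \sqrt{58}\right) 38 - 207} = -347 + \frac{292}{\left(-760 + 38 i \sqrt{58}\right) - 207} = -347 + \frac{292}{-967 + 38 i \sqrt{58}}$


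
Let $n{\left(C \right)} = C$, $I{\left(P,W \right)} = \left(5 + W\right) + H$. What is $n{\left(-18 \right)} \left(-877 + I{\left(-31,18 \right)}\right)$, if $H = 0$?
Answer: $15372$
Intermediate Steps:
$I{\left(P,W \right)} = 5 + W$ ($I{\left(P,W \right)} = \left(5 + W\right) + 0 = 5 + W$)
$n{\left(-18 \right)} \left(-877 + I{\left(-31,18 \right)}\right) = - 18 \left(-877 + \left(5 + 18\right)\right) = - 18 \left(-877 + 23\right) = \left(-18\right) \left(-854\right) = 15372$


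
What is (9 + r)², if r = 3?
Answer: 144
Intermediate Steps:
(9 + r)² = (9 + 3)² = 12² = 144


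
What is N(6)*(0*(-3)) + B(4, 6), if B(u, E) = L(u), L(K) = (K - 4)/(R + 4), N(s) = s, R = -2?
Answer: 0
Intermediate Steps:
L(K) = -2 + K/2 (L(K) = (K - 4)/(-2 + 4) = (-4 + K)/2 = (-4 + K)*(½) = -2 + K/2)
B(u, E) = -2 + u/2
N(6)*(0*(-3)) + B(4, 6) = 6*(0*(-3)) + (-2 + (½)*4) = 6*0 + (-2 + 2) = 0 + 0 = 0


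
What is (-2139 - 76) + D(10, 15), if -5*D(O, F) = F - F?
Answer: -2215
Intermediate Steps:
D(O, F) = 0 (D(O, F) = -(F - F)/5 = -⅕*0 = 0)
(-2139 - 76) + D(10, 15) = (-2139 - 76) + 0 = -2215 + 0 = -2215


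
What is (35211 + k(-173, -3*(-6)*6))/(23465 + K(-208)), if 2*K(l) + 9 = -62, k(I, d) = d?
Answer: 70638/46859 ≈ 1.5075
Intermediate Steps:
K(l) = -71/2 (K(l) = -9/2 + (½)*(-62) = -9/2 - 31 = -71/2)
(35211 + k(-173, -3*(-6)*6))/(23465 + K(-208)) = (35211 - 3*(-6)*6)/(23465 - 71/2) = (35211 + 18*6)/(46859/2) = (35211 + 108)*(2/46859) = 35319*(2/46859) = 70638/46859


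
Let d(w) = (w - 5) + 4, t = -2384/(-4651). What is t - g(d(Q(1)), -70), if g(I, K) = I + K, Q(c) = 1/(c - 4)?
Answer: 1002466/13953 ≈ 71.846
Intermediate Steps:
t = 2384/4651 (t = -2384*(-1/4651) = 2384/4651 ≈ 0.51258)
Q(c) = 1/(-4 + c)
d(w) = -1 + w (d(w) = (-5 + w) + 4 = -1 + w)
t - g(d(Q(1)), -70) = 2384/4651 - ((-1 + 1/(-4 + 1)) - 70) = 2384/4651 - ((-1 + 1/(-3)) - 70) = 2384/4651 - ((-1 - 1/3) - 70) = 2384/4651 - (-4/3 - 70) = 2384/4651 - 1*(-214/3) = 2384/4651 + 214/3 = 1002466/13953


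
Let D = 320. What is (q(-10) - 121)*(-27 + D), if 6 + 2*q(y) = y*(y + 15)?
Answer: -43657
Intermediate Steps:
q(y) = -3 + y*(15 + y)/2 (q(y) = -3 + (y*(y + 15))/2 = -3 + (y*(15 + y))/2 = -3 + y*(15 + y)/2)
(q(-10) - 121)*(-27 + D) = ((-3 + (½)*(-10)² + (15/2)*(-10)) - 121)*(-27 + 320) = ((-3 + (½)*100 - 75) - 121)*293 = ((-3 + 50 - 75) - 121)*293 = (-28 - 121)*293 = -149*293 = -43657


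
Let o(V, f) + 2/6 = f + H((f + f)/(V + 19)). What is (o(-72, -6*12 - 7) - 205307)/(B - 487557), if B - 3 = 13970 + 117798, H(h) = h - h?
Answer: 616159/1067358 ≈ 0.57728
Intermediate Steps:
H(h) = 0
B = 131771 (B = 3 + (13970 + 117798) = 3 + 131768 = 131771)
o(V, f) = -1/3 + f (o(V, f) = -1/3 + (f + 0) = -1/3 + f)
(o(-72, -6*12 - 7) - 205307)/(B - 487557) = ((-1/3 + (-6*12 - 7)) - 205307)/(131771 - 487557) = ((-1/3 + (-72 - 7)) - 205307)/(-355786) = ((-1/3 - 79) - 205307)*(-1/355786) = (-238/3 - 205307)*(-1/355786) = -616159/3*(-1/355786) = 616159/1067358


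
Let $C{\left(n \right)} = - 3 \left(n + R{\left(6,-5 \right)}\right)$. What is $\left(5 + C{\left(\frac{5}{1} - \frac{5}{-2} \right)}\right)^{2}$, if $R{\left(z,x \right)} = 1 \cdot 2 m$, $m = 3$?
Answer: $\frac{5041}{4} \approx 1260.3$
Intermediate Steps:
$R{\left(z,x \right)} = 6$ ($R{\left(z,x \right)} = 1 \cdot 2 \cdot 3 = 2 \cdot 3 = 6$)
$C{\left(n \right)} = -18 - 3 n$ ($C{\left(n \right)} = - 3 \left(n + 6\right) = - 3 \left(6 + n\right) = -18 - 3 n$)
$\left(5 + C{\left(\frac{5}{1} - \frac{5}{-2} \right)}\right)^{2} = \left(5 - \left(18 + 3 \left(\frac{5}{1} - \frac{5}{-2}\right)\right)\right)^{2} = \left(5 - \left(18 + 3 \left(5 \cdot 1 - - \frac{5}{2}\right)\right)\right)^{2} = \left(5 - \left(18 + 3 \left(5 + \frac{5}{2}\right)\right)\right)^{2} = \left(5 - \frac{81}{2}\right)^{2} = \left(- \frac{71}{2}\right)^{2} = \frac{5041}{4}$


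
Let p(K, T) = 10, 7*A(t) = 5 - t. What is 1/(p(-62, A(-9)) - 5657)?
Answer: -1/5647 ≈ -0.00017709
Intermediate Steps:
A(t) = 5/7 - t/7 (A(t) = (5 - t)/7 = 5/7 - t/7)
1/(p(-62, A(-9)) - 5657) = 1/(10 - 5657) = 1/(-5647) = -1/5647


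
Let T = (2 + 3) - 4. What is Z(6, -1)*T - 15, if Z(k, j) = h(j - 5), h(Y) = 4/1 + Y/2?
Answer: -14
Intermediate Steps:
h(Y) = 4 + Y/2 (h(Y) = 4*1 + Y*(½) = 4 + Y/2)
Z(k, j) = 3/2 + j/2 (Z(k, j) = 4 + (j - 5)/2 = 4 + (-5 + j)/2 = 4 + (-5/2 + j/2) = 3/2 + j/2)
T = 1 (T = 5 - 4 = 1)
Z(6, -1)*T - 15 = (3/2 + (½)*(-1))*1 - 15 = (3/2 - ½)*1 - 15 = 1*1 - 15 = 1 - 15 = -14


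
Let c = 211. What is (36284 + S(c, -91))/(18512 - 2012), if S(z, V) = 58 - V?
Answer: 36433/16500 ≈ 2.2081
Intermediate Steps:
(36284 + S(c, -91))/(18512 - 2012) = (36284 + (58 - 1*(-91)))/(18512 - 2012) = (36284 + (58 + 91))/16500 = (36284 + 149)*(1/16500) = 36433*(1/16500) = 36433/16500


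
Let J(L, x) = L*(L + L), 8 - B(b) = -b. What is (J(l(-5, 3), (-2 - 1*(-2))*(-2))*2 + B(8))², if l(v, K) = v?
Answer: 13456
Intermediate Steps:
B(b) = 8 + b (B(b) = 8 - (-1)*b = 8 + b)
J(L, x) = 2*L² (J(L, x) = L*(2*L) = 2*L²)
(J(l(-5, 3), (-2 - 1*(-2))*(-2))*2 + B(8))² = ((2*(-5)²)*2 + (8 + 8))² = ((2*25)*2 + 16)² = (50*2 + 16)² = (100 + 16)² = 116² = 13456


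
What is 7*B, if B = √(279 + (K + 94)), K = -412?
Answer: 7*I*√39 ≈ 43.715*I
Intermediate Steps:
B = I*√39 (B = √(279 + (-412 + 94)) = √(279 - 318) = √(-39) = I*√39 ≈ 6.245*I)
7*B = 7*(I*√39) = 7*I*√39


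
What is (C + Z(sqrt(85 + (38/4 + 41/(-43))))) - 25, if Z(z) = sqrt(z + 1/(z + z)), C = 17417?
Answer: 17392 + 2*2**(1/4)*sqrt(1011)*345935**(3/4)/345935 ≈ 17395.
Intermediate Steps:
Z(z) = sqrt(z + 1/(2*z))
(C + Z(sqrt(85 + (38/4 + 41/(-43))))) - 25 = (17417 + sqrt(2/(sqrt(85 + (38/4 + 41/(-43)))) + 4*sqrt(85 + (38/4 + 41/(-43))))/2) - 25 = (17417 + sqrt(2/(sqrt(85 + (38*(1/4) + 41*(-1/43)))) + 4*sqrt(85 + (38*(1/4) + 41*(-1/43))))/2) - 25 = (17417 + sqrt(2/(sqrt(85 + (19/2 - 41/43))) + 4*sqrt(85 + (19/2 - 41/43)))/2) - 25 = (17417 + sqrt(2/(sqrt(85 + 735/86)) + 4*sqrt(85 + 735/86))/2) - 25 = (17417 + sqrt(2/(sqrt(8045/86)) + 4*sqrt(8045/86))/2) - 25 = (17417 + sqrt(2/((sqrt(691870)/86)) + 4*(sqrt(691870)/86))/2) - 25 = (17417 + sqrt(2*(sqrt(691870)/8045) + 2*sqrt(691870)/43)/2) - 25 = (17417 + sqrt(2*sqrt(691870)/8045 + 2*sqrt(691870)/43)/2) - 25 = (17417 + sqrt(16176*sqrt(691870)/345935)/2) - 25 = (17417 + (4*2**(1/4)*345935**(3/4)*(345935*sqrt(1011))/119671024225)/2) - 25 = (17417 + 2*2**(1/4)*sqrt(1011)*345935**(3/4)/345935) - 25 = 17392 + 2*2**(1/4)*sqrt(1011)*345935**(3/4)/345935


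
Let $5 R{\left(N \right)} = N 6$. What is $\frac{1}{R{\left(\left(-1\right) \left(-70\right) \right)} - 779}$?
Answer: $- \frac{1}{695} \approx -0.0014388$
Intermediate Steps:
$R{\left(N \right)} = \frac{6 N}{5}$ ($R{\left(N \right)} = \frac{N 6}{5} = \frac{6 N}{5}$)
$\frac{1}{R{\left(\left(-1\right) \left(-70\right) \right)} - 779} = \frac{1}{\frac{6 \left(\left(-1\right) \left(-70\right)\right)}{5} - 779} = \frac{1}{\frac{6}{5} \cdot 70 - 779} = \frac{1}{84 - 779} = \frac{1}{-695} = - \frac{1}{695}$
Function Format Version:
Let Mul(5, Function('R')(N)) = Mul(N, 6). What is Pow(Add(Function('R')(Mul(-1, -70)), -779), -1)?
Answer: Rational(-1, 695) ≈ -0.0014388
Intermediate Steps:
Function('R')(N) = Mul(Rational(6, 5), N) (Function('R')(N) = Mul(Rational(1, 5), Mul(N, 6)) = Mul(Rational(1, 5), Mul(6, N)) = Mul(Rational(6, 5), N))
Pow(Add(Function('R')(Mul(-1, -70)), -779), -1) = Pow(Add(Mul(Rational(6, 5), Mul(-1, -70)), -779), -1) = Pow(Add(Mul(Rational(6, 5), 70), -779), -1) = Pow(Add(84, -779), -1) = Pow(-695, -1) = Rational(-1, 695)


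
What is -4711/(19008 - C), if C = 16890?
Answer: -4711/2118 ≈ -2.2243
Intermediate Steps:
-4711/(19008 - C) = -4711/(19008 - 1*16890) = -4711/(19008 - 16890) = -4711/2118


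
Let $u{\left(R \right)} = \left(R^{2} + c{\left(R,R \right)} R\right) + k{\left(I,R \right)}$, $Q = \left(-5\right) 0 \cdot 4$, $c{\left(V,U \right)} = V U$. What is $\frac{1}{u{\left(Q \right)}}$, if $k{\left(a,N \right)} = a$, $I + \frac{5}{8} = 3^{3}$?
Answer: $\frac{8}{211} \approx 0.037915$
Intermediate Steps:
$I = \frac{211}{8}$ ($I = - \frac{5}{8} + 3^{3} = - \frac{5}{8} + 27 = \frac{211}{8} \approx 26.375$)
$c{\left(V,U \right)} = U V$
$Q = 0$ ($Q = 0 \cdot 4 = 0$)
$u{\left(R \right)} = \frac{211}{8} + R^{2} + R^{3}$ ($u{\left(R \right)} = \left(R^{2} + R R R\right) + \frac{211}{8} = \left(R^{2} + R^{2} R\right) + \frac{211}{8} = \left(R^{2} + R^{3}\right) + \frac{211}{8} = \frac{211}{8} + R^{2} + R^{3}$)
$\frac{1}{u{\left(Q \right)}} = \frac{1}{\frac{211}{8} + 0^{2} + 0^{3}} = \frac{1}{\frac{211}{8} + 0 + 0} = \frac{1}{\frac{211}{8}} = \frac{8}{211}$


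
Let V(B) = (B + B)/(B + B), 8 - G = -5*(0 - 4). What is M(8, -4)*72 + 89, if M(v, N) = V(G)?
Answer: 161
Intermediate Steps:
G = -12 (G = 8 - (-5)*(0 - 4) = 8 - (-5)*(-4) = 8 - 1*20 = 8 - 20 = -12)
V(B) = 1 (V(B) = (2*B)/((2*B)) = (2*B)*(1/(2*B)) = 1)
M(v, N) = 1
M(8, -4)*72 + 89 = 1*72 + 89 = 72 + 89 = 161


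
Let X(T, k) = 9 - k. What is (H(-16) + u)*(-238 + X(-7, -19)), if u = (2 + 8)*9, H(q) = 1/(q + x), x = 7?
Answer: -56630/3 ≈ -18877.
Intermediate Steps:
H(q) = 1/(7 + q) (H(q) = 1/(q + 7) = 1/(7 + q))
u = 90 (u = 10*9 = 90)
(H(-16) + u)*(-238 + X(-7, -19)) = (1/(7 - 16) + 90)*(-238 + (9 - 1*(-19))) = (1/(-9) + 90)*(-238 + (9 + 19)) = (-⅑ + 90)*(-238 + 28) = (809/9)*(-210) = -56630/3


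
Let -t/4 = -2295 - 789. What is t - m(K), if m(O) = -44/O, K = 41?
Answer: 505820/41 ≈ 12337.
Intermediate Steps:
t = 12336 (t = -4*(-2295 - 789) = -4*(-3084) = 12336)
t - m(K) = 12336 - (-44)/41 = 12336 - 1*(-44/41) = 12336 + 44/41 = 505820/41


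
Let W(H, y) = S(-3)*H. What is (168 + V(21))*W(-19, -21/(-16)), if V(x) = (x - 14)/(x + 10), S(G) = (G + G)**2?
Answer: -3567060/31 ≈ -1.1507e+5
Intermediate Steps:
S(G) = 4*G**2 (S(G) = (2*G)**2 = 4*G**2)
V(x) = (-14 + x)/(10 + x)
W(H, y) = 36*H (W(H, y) = (4*(-3)**2)*H = (4*9)*H = 36*H)
(168 + V(21))*W(-19, -21/(-16)) = (168 + (-14 + 21)/(10 + 21))*(36*(-19)) = (168 + 7/31)*(-684) = (5215/31)*(-684) = -3567060/31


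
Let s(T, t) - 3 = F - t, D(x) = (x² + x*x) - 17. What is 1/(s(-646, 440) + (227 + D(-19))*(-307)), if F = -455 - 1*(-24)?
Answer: -1/286992 ≈ -3.4844e-6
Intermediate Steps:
D(x) = -17 + 2*x² (D(x) = (x² + x²) - 17 = 2*x² - 17 = -17 + 2*x²)
F = -431 (F = -455 + 24 = -431)
s(T, t) = -428 - t (s(T, t) = 3 + (-431 - t) = -428 - t)
1/(s(-646, 440) + (227 + D(-19))*(-307)) = 1/((-428 - 1*440) + (227 + (-17 + 2*(-19)²))*(-307)) = 1/((-428 - 440) + (227 + (-17 + 2*361))*(-307)) = 1/(-868 + (227 + (-17 + 722))*(-307)) = 1/(-868 + (227 + 705)*(-307)) = 1/(-868 + 932*(-307)) = 1/(-868 - 286124) = 1/(-286992) = -1/286992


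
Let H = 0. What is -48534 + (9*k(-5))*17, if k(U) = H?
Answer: -48534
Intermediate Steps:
k(U) = 0
-48534 + (9*k(-5))*17 = -48534 + (9*0)*17 = -48534 + 0*17 = -48534 + 0 = -48534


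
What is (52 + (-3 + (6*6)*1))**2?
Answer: 7225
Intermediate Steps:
(52 + (-3 + (6*6)*1))**2 = (52 + (-3 + 36*1))**2 = (52 + (-3 + 36))**2 = (52 + 33)**2 = 85**2 = 7225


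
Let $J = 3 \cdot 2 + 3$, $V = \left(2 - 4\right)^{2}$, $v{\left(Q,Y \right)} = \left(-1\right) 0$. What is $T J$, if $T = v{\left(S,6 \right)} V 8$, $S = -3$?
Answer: $0$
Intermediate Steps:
$v{\left(Q,Y \right)} = 0$
$V = 4$ ($V = \left(-2\right)^{2} = 4$)
$J = 9$ ($J = 6 + 3 = 9$)
$T = 0$ ($T = 0 \cdot 4 \cdot 8 = 0 \cdot 8 = 0$)
$T J = 0 \cdot 9 = 0$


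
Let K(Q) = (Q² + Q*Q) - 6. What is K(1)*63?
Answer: -252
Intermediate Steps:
K(Q) = -6 + 2*Q² (K(Q) = (Q² + Q²) - 6 = 2*Q² - 6 = -6 + 2*Q²)
K(1)*63 = (-6 + 2*1²)*63 = (-6 + 2*1)*63 = (-6 + 2)*63 = -4*63 = -252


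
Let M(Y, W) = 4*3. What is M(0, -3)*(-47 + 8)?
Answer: -468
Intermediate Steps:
M(Y, W) = 12
M(0, -3)*(-47 + 8) = 12*(-47 + 8) = 12*(-39) = -468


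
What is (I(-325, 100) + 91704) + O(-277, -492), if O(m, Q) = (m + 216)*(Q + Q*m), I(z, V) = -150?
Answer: -8191758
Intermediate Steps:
O(m, Q) = (216 + m)*(Q + Q*m)
(I(-325, 100) + 91704) + O(-277, -492) = (-150 + 91704) - 492*(216 + (-277)**2 + 217*(-277)) = 91554 - 492*(216 + 76729 - 60109) = 91554 - 492*16836 = 91554 - 8283312 = -8191758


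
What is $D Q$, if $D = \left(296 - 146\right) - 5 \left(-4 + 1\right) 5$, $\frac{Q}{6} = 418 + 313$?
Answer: $986850$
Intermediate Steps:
$Q = 4386$ ($Q = 6 \left(418 + 313\right) = 6 \cdot 731 = 4386$)
$D = 225$ ($D = 150 - 5 \left(\left(-3\right) 5\right) = 150 - -75 = 150 + 75 = 225$)
$D Q = 225 \cdot 4386 = 986850$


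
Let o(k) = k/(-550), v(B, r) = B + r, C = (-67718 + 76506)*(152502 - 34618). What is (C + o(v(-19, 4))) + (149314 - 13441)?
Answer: 113971051153/110 ≈ 1.0361e+9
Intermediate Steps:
C = 1035964592 (C = 8788*117884 = 1035964592)
o(k) = -k/550 (o(k) = k*(-1/550) = -k/550)
(C + o(v(-19, 4))) + (149314 - 13441) = (1035964592 - (-19 + 4)/550) + (149314 - 13441) = (1035964592 - 1/550*(-15)) + 135873 = (1035964592 + 3/110) + 135873 = 113956105123/110 + 135873 = 113971051153/110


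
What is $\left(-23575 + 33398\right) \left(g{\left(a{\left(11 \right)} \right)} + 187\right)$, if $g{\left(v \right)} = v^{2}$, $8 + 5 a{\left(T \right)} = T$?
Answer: $\frac{46010932}{25} \approx 1.8404 \cdot 10^{6}$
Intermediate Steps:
$a{\left(T \right)} = - \frac{8}{5} + \frac{T}{5}$
$\left(-23575 + 33398\right) \left(g{\left(a{\left(11 \right)} \right)} + 187\right) = \left(-23575 + 33398\right) \left(\left(- \frac{8}{5} + \frac{1}{5} \cdot 11\right)^{2} + 187\right) = 9823 \left(\left(- \frac{8}{5} + \frac{11}{5}\right)^{2} + 187\right) = 9823 \left(\left(\frac{3}{5}\right)^{2} + 187\right) = 9823 \left(\frac{9}{25} + 187\right) = 9823 \cdot \frac{4684}{25} = \frac{46010932}{25}$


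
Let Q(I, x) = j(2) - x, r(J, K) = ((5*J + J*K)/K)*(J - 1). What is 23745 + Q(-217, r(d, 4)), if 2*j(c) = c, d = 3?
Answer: 47465/2 ≈ 23733.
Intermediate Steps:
j(c) = c/2
r(J, K) = (-1 + J)*(5*J + J*K)/K (r(J, K) = ((5*J + J*K)/K)*(-1 + J) = (-1 + J)*(5*J + J*K)/K)
Q(I, x) = 1 - x (Q(I, x) = (½)*2 - x = 1 - x)
23745 + Q(-217, r(d, 4)) = 23745 + (1 - 3*(-5 + 5*3 + 4*(-1 + 3))/4) = 23745 + (1 - 3*(-5 + 15 + 4*2)/4) = 23745 + (1 - 3*(-5 + 15 + 8)/4) = 23745 + (1 - 3*18/4) = 23745 + (1 - 1*27/2) = 23745 + (1 - 27/2) = 23745 - 25/2 = 47465/2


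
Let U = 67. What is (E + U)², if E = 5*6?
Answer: 9409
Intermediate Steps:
E = 30
(E + U)² = (30 + 67)² = 97² = 9409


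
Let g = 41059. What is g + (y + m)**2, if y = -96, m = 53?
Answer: 42908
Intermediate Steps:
g + (y + m)**2 = 41059 + (-96 + 53)**2 = 41059 + (-43)**2 = 41059 + 1849 = 42908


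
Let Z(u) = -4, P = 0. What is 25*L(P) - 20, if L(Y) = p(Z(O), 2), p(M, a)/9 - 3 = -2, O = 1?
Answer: 205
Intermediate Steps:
p(M, a) = 9 (p(M, a) = 27 + 9*(-2) = 27 - 18 = 9)
L(Y) = 9
25*L(P) - 20 = 25*9 - 20 = 225 - 20 = 205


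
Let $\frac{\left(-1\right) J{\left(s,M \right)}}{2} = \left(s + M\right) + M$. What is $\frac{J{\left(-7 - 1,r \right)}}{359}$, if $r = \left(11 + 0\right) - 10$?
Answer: $\frac{12}{359} \approx 0.033426$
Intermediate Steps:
$r = 1$ ($r = 11 - 10 = 1$)
$J{\left(s,M \right)} = - 4 M - 2 s$ ($J{\left(s,M \right)} = - 2 \left(\left(s + M\right) + M\right) = - 2 \left(\left(M + s\right) + M\right) = - 2 \left(s + 2 M\right) = - 4 M - 2 s$)
$\frac{J{\left(-7 - 1,r \right)}}{359} = \frac{\left(-4\right) 1 - 2 \left(-7 - 1\right)}{359} = \left(-4 - -16\right) \frac{1}{359} = \left(-4 + 16\right) \frac{1}{359} = 12 \cdot \frac{1}{359} = \frac{12}{359}$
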